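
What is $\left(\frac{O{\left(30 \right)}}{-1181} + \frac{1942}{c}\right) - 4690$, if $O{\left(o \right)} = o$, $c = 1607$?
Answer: $- \frac{8898750938}{1897867} \approx -4688.8$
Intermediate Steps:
$\left(\frac{O{\left(30 \right)}}{-1181} + \frac{1942}{c}\right) - 4690 = \left(\frac{30}{-1181} + \frac{1942}{1607}\right) - 4690 = \left(30 \left(- \frac{1}{1181}\right) + 1942 \cdot \frac{1}{1607}\right) - 4690 = \left(- \frac{30}{1181} + \frac{1942}{1607}\right) - 4690 = \frac{2245292}{1897867} - 4690 = - \frac{8898750938}{1897867}$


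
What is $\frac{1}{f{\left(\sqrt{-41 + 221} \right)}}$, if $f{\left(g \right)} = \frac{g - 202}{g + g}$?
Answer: $- \frac{45}{5078} - \frac{303 \sqrt{5}}{5078} \approx -0.14229$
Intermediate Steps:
$f{\left(g \right)} = \frac{-202 + g}{2 g}$
$\frac{1}{f{\left(\sqrt{-41 + 221} \right)}} = \frac{1}{\frac{1}{2} \frac{1}{\sqrt{-41 + 221}} \left(-202 + \sqrt{-41 + 221}\right)} = \frac{1}{\frac{1}{2} \frac{1}{\sqrt{180}} \left(-202 + \sqrt{180}\right)} = \frac{1}{\frac{1}{2} \frac{1}{6 \sqrt{5}} \left(-202 + 6 \sqrt{5}\right)} = \frac{1}{\frac{1}{2} \frac{\sqrt{5}}{30} \left(-202 + 6 \sqrt{5}\right)} = \frac{1}{\frac{1}{60} \sqrt{5} \left(-202 + 6 \sqrt{5}\right)} = \frac{12 \sqrt{5}}{-202 + 6 \sqrt{5}}$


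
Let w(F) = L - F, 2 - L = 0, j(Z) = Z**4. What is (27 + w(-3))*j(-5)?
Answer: 20000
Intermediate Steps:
L = 2 (L = 2 - 1*0 = 2 + 0 = 2)
w(F) = 2 - F
(27 + w(-3))*j(-5) = (27 + (2 - 1*(-3)))*(-5)**4 = (27 + (2 + 3))*625 = (27 + 5)*625 = 32*625 = 20000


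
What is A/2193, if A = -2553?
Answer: -851/731 ≈ -1.1642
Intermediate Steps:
A/2193 = -2553/2193 = -2553*1/2193 = -851/731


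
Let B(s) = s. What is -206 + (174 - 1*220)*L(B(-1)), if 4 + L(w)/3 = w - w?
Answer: 346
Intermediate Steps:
L(w) = -12 (L(w) = -12 + 3*(w - w) = -12 + 3*0 = -12 + 0 = -12)
-206 + (174 - 1*220)*L(B(-1)) = -206 + (174 - 1*220)*(-12) = -206 + (174 - 220)*(-12) = -206 - 46*(-12) = -206 + 552 = 346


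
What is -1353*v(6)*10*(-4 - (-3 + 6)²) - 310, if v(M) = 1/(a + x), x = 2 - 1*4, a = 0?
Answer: -88255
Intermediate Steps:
x = -2 (x = 2 - 4 = -2)
v(M) = -½ (v(M) = 1/(0 - 2) = 1/(-2) = -½)
-1353*v(6)*10*(-4 - (-3 + 6)²) - 310 = -1353*(-½*10)*(-4 - (-3 + 6)²) - 310 = -(-6765)*(-4 - 1*3²) - 310 = -(-6765)*(-4 - 1*9) - 310 = -(-6765)*(-4 - 9) - 310 = -(-6765)*(-13) - 310 = -1353*65 - 310 = -87945 - 310 = -88255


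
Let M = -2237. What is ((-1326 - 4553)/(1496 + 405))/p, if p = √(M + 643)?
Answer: 5879*I*√1594/3030194 ≈ 0.07746*I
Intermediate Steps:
p = I*√1594 (p = √(-2237 + 643) = √(-1594) = I*√1594 ≈ 39.925*I)
((-1326 - 4553)/(1496 + 405))/p = ((-1326 - 4553)/(1496 + 405))/((I*√1594)) = (-5879/1901)*(-I*√1594/1594) = (-5879*1/1901)*(-I*√1594/1594) = -(-5879)*I*√1594/3030194 = 5879*I*√1594/3030194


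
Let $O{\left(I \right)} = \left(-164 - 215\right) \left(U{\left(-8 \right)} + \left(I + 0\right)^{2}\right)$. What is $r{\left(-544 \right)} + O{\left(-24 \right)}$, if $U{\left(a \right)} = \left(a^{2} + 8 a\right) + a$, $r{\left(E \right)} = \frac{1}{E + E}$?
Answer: $- \frac{234215937}{1088} \approx -2.1527 \cdot 10^{5}$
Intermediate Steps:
$r{\left(E \right)} = \frac{1}{2 E}$
$U{\left(a \right)} = a^{2} + 9 a$
$O{\left(I \right)} = 3032 - 379 I^{2}$ ($O{\left(I \right)} = \left(-164 - 215\right) \left(- 8 \left(9 - 8\right) + \left(I + 0\right)^{2}\right) = - 379 \left(\left(-8\right) 1 + I^{2}\right) = - 379 \left(-8 + I^{2}\right) = 3032 - 379 I^{2}$)
$r{\left(-544 \right)} + O{\left(-24 \right)} = \frac{1}{2 \left(-544\right)} + \left(3032 - 379 \left(-24\right)^{2}\right) = \frac{1}{2} \left(- \frac{1}{544}\right) + \left(3032 - 218304\right) = - \frac{1}{1088} + \left(3032 - 218304\right) = - \frac{1}{1088} - 215272 = - \frac{234215937}{1088}$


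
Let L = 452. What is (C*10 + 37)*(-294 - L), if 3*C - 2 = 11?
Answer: -179786/3 ≈ -59929.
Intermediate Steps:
C = 13/3 (C = ⅔ + (⅓)*11 = ⅔ + 11/3 = 13/3 ≈ 4.3333)
(C*10 + 37)*(-294 - L) = ((13/3)*10 + 37)*(-294 - 1*452) = (130/3 + 37)*(-294 - 452) = (241/3)*(-746) = -179786/3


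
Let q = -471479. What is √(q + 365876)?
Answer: I*√105603 ≈ 324.97*I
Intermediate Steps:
√(q + 365876) = √(-471479 + 365876) = √(-105603) = I*√105603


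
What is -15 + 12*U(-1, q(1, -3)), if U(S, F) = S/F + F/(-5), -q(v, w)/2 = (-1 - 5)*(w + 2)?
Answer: 74/5 ≈ 14.800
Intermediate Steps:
q(v, w) = 24 + 12*w (q(v, w) = -2*(-1 - 5)*(w + 2) = -(-12)*(2 + w) = -2*(-12 - 6*w) = 24 + 12*w)
U(S, F) = -F/5 + S/F (U(S, F) = S/F + F*(-⅕) = S/F - F/5 = -F/5 + S/F)
-15 + 12*U(-1, q(1, -3)) = -15 + 12*(-(24 + 12*(-3))/5 - 1/(24 + 12*(-3))) = -15 + 12*(-(24 - 36)/5 - 1/(24 - 36)) = -15 + 12*(-⅕*(-12) - 1/(-12)) = -15 + 12*(12/5 - 1*(-1/12)) = -15 + 12*(12/5 + 1/12) = -15 + 12*(149/60) = -15 + 149/5 = 74/5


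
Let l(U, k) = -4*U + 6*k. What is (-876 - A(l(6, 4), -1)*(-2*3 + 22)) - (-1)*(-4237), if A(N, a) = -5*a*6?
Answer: -5593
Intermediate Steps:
A(N, a) = -30*a
(-876 - A(l(6, 4), -1)*(-2*3 + 22)) - (-1)*(-4237) = (-876 - (-30*(-1))*(-2*3 + 22)) - (-1)*(-4237) = (-876 - 30*(-6 + 22)) - 1*4237 = (-876 - 30*16) - 4237 = (-876 - 1*480) - 4237 = (-876 - 480) - 4237 = -1356 - 4237 = -5593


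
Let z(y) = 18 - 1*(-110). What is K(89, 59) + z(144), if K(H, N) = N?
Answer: 187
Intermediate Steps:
z(y) = 128 (z(y) = 18 + 110 = 128)
K(89, 59) + z(144) = 59 + 128 = 187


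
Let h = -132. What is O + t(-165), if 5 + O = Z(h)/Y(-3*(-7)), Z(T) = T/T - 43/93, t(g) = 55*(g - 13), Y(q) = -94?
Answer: -42813970/4371 ≈ -9795.0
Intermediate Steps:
t(g) = -715 + 55*g (t(g) = 55*(-13 + g) = -715 + 55*g)
Z(T) = 50/93 (Z(T) = 1 - 43*1/93 = 1 - 43/93 = 50/93)
O = -21880/4371 (O = -5 + (50/93)/(-94) = -5 + (50/93)*(-1/94) = -5 - 25/4371 = -21880/4371 ≈ -5.0057)
O + t(-165) = -21880/4371 + (-715 + 55*(-165)) = -21880/4371 + (-715 - 9075) = -21880/4371 - 9790 = -42813970/4371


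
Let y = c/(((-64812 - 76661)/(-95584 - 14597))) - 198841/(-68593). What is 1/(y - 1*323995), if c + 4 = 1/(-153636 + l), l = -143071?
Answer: -2879261785388723/932867045234008114791 ≈ -3.0865e-6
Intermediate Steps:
c = -1186829/296707 (c = -4 + 1/(-153636 - 143071) = -4 + 1/(-296707) = -4 - 1/296707 = -1186829/296707 ≈ -4.0000)
y = -623076988806406/2879261785388723 (y = -1186829*(-95584 - 14597)/(-64812 - 76661)/296707 - 198841/(-68593) = -1186829/(296707*((-141473/(-110181)))) - 198841*(-1/68593) = -1186829/(296707*((-141473*(-1/110181)))) + 198841/68593 = -1186829/(296707*141473/110181) + 198841/68593 = -1186829/296707*110181/141473 + 198841/68593 = -130766006049/41976029411 + 198841/68593 = -623076988806406/2879261785388723 ≈ -0.21640)
1/(y - 1*323995) = 1/(-623076988806406/2879261785388723 - 1*323995) = 1/(-623076988806406/2879261785388723 - 323995) = 1/(-932867045234008114791/2879261785388723) = -2879261785388723/932867045234008114791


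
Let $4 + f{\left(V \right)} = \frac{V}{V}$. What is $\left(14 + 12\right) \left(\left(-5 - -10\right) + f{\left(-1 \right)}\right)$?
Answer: $52$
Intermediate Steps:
$f{\left(V \right)} = -3$ ($f{\left(V \right)} = -4 + \frac{V}{V} = -4 + 1 = -3$)
$\left(14 + 12\right) \left(\left(-5 - -10\right) + f{\left(-1 \right)}\right) = \left(14 + 12\right) \left(\left(-5 - -10\right) - 3\right) = 26 \left(\left(-5 + 10\right) - 3\right) = 26 \left(5 - 3\right) = 26 \cdot 2 = 52$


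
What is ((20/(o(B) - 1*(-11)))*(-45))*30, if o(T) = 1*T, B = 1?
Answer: -2250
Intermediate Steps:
o(T) = T
((20/(o(B) - 1*(-11)))*(-45))*30 = ((20/(1 - 1*(-11)))*(-45))*30 = ((20/(1 + 11))*(-45))*30 = ((20/12)*(-45))*30 = ((20*(1/12))*(-45))*30 = ((5/3)*(-45))*30 = -75*30 = -2250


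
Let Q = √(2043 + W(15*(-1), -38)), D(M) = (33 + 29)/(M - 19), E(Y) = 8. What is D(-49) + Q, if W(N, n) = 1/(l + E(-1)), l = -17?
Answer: -31/34 + √18386/3 ≈ 44.287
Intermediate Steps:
D(M) = 62/(-19 + M)
W(N, n) = -⅑ (W(N, n) = 1/(-17 + 8) = 1/(-9) = -⅑)
Q = √18386/3 (Q = √(2043 - ⅑) = √(18386/9) = √18386/3 ≈ 45.198)
D(-49) + Q = 62/(-19 - 49) + √18386/3 = 62/(-68) + √18386/3 = 62*(-1/68) + √18386/3 = -31/34 + √18386/3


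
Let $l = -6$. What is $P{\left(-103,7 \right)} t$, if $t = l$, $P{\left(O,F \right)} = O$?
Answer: $618$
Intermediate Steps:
$t = -6$
$P{\left(-103,7 \right)} t = \left(-103\right) \left(-6\right) = 618$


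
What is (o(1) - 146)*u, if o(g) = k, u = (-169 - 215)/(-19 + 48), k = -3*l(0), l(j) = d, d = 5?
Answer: 61824/29 ≈ 2131.9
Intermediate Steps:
l(j) = 5
k = -15 (k = -3*5 = -15)
u = -384/29 ≈ -13.241
o(g) = -15
(o(1) - 146)*u = (-15 - 146)*(-384/29) = -161*(-384/29) = 61824/29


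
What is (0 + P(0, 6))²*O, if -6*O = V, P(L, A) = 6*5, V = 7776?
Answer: -1166400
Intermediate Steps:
P(L, A) = 30
O = -1296 (O = -⅙*7776 = -1296)
(0 + P(0, 6))²*O = (0 + 30)²*(-1296) = 30²*(-1296) = 900*(-1296) = -1166400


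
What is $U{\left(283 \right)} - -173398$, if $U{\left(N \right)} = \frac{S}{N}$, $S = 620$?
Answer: $\frac{49072254}{283} \approx 1.734 \cdot 10^{5}$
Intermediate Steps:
$U{\left(N \right)} = \frac{620}{N}$
$U{\left(283 \right)} - -173398 = \frac{620}{283} - -173398 = 620 \cdot \frac{1}{283} + 173398 = \frac{620}{283} + 173398 = \frac{49072254}{283}$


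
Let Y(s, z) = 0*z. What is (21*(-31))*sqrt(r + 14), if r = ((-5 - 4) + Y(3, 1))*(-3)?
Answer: -651*sqrt(41) ≈ -4168.4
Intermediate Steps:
Y(s, z) = 0
r = 27 (r = ((-5 - 4) + 0)*(-3) = (-9 + 0)*(-3) = -9*(-3) = 27)
(21*(-31))*sqrt(r + 14) = (21*(-31))*sqrt(27 + 14) = -651*sqrt(41)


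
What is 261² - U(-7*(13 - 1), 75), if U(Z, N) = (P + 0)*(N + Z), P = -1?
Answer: 68112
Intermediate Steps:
U(Z, N) = -N - Z (U(Z, N) = (-1 + 0)*(N + Z) = -(N + Z) = -N - Z)
261² - U(-7*(13 - 1), 75) = 261² - (-1*75 - (-7)*(13 - 1)) = 68121 - (-75 - (-7)*12) = 68121 - (-75 - 1*(-84)) = 68121 - (-75 + 84) = 68121 - 1*9 = 68121 - 9 = 68112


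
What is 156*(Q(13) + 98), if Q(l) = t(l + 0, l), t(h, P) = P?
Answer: 17316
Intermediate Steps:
Q(l) = l
156*(Q(13) + 98) = 156*(13 + 98) = 156*111 = 17316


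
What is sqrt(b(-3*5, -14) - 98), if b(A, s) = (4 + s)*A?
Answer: 2*sqrt(13) ≈ 7.2111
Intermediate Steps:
b(A, s) = A*(4 + s)
sqrt(b(-3*5, -14) - 98) = sqrt((-3*5)*(4 - 14) - 98) = sqrt(-15*(-10) - 98) = sqrt(150 - 98) = sqrt(52) = 2*sqrt(13)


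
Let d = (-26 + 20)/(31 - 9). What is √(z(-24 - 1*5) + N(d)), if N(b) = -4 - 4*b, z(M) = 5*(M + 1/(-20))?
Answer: I*√71709/22 ≈ 12.172*I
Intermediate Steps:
z(M) = -¼ + 5*M (z(M) = 5*(M - 1/20) = 5*(-1/20 + M) = -¼ + 5*M)
d = -3/11 (d = -6/22 = -6*1/22 = -3/11 ≈ -0.27273)
√(z(-24 - 1*5) + N(d)) = √((-¼ + 5*(-24 - 1*5)) + (-4 - 4*(-3/11))) = √((-¼ + 5*(-24 - 5)) + (-4 + 12/11)) = √((-¼ + 5*(-29)) - 32/11) = √((-¼ - 145) - 32/11) = √(-581/4 - 32/11) = √(-6519/44) = I*√71709/22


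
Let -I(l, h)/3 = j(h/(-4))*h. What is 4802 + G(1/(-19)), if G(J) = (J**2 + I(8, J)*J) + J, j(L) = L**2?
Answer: 10012719101/2085136 ≈ 4802.0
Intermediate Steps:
I(l, h) = -3*h**3/16 (I(l, h) = -3*(h/(-4))**2*h = -3*(h*(-1/4))**2*h = -3*(-h/4)**2*h = -3*h**2/16*h = -3*h**3/16)
G(J) = J + J**2 - 3*J**4/16 (G(J) = (J**2 + (-3*J**3/16)*J) + J = (J**2 - 3*J**4/16) + J = J + J**2 - 3*J**4/16)
4802 + G(1/(-19)) = 4802 + (1 + 1/(-19) - 3*(1/(-19))**3/16)/(-19) = 4802 - (1 - 1/19 - 3*(-1/19)**3/16)/19 = 4802 - (1 - 1/19 - 3/16*(-1/6859))/19 = 4802 - (1 - 1/19 + 3/109744)/19 = 4802 - 1/19*103971/109744 = 4802 - 103971/2085136 = 10012719101/2085136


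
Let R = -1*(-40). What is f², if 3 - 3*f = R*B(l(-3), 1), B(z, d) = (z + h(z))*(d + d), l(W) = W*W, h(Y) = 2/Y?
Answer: 43731769/729 ≈ 59989.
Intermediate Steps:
R = 40
l(W) = W²
B(z, d) = 2*d*(z + 2/z) (B(z, d) = (z + 2/z)*(d + d) = (z + 2/z)*(2*d) = 2*d*(z + 2/z))
f = -6613/27 (f = 1 - 40*2*1*(2 + ((-3)²)²)/(-3)²/3 = 1 - 40*2*1*(2 + 9²)/9/3 = 1 - 40*2*1*(⅑)*(2 + 81)/3 = 1 - 40*2*1*(⅑)*83/3 = 1 - 40*166/(3*9) = 1 - ⅓*6640/9 = 1 - 6640/27 = -6613/27 ≈ -244.93)
f² = (-6613/27)² = 43731769/729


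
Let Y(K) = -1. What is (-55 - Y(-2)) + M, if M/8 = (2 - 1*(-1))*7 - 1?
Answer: 106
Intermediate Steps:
M = 160 (M = 8*((2 - 1*(-1))*7 - 1) = 8*((2 + 1)*7 - 1) = 8*(3*7 - 1) = 8*(21 - 1) = 8*20 = 160)
(-55 - Y(-2)) + M = (-55 - 1*(-1)) + 160 = (-55 + 1) + 160 = -54 + 160 = 106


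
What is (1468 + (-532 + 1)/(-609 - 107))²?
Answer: 1105902521161/512656 ≈ 2.1572e+6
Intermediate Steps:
(1468 + (-532 + 1)/(-609 - 107))² = (1468 - 531/(-716))² = (1468 - 531*(-1/716))² = (1468 + 531/716)² = (1051619/716)² = 1105902521161/512656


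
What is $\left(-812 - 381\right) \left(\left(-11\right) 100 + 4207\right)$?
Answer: $-3706651$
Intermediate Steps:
$\left(-812 - 381\right) \left(\left(-11\right) 100 + 4207\right) = - 1193 \left(-1100 + 4207\right) = \left(-1193\right) 3107 = -3706651$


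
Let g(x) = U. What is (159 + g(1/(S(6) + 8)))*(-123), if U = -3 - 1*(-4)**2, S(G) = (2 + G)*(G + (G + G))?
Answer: -17220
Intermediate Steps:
S(G) = 3*G*(2 + G) (S(G) = (2 + G)*(G + 2*G) = (2 + G)*(3*G) = 3*G*(2 + G))
U = -19 (U = -3 - 1*16 = -3 - 16 = -19)
g(x) = -19
(159 + g(1/(S(6) + 8)))*(-123) = (159 - 19)*(-123) = 140*(-123) = -17220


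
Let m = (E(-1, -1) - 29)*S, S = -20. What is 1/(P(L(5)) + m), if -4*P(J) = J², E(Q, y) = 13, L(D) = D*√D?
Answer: 4/1155 ≈ 0.0034632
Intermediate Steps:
L(D) = D^(3/2)
P(J) = -J²/4
m = 320 (m = (13 - 29)*(-20) = -16*(-20) = 320)
1/(P(L(5)) + m) = 1/(-(5^(3/2))²/4 + 320) = 1/(-(5*√5)²/4 + 320) = 1/(-¼*125 + 320) = 1/(-125/4 + 320) = 1/(1155/4) = 4/1155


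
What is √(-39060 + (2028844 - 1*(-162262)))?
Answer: 13*√12734 ≈ 1467.0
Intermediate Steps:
√(-39060 + (2028844 - 1*(-162262))) = √(-39060 + (2028844 + 162262)) = √(-39060 + 2191106) = √2152046 = 13*√12734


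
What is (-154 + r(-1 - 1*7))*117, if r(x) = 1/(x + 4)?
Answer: -72189/4 ≈ -18047.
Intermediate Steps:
r(x) = 1/(4 + x)
(-154 + r(-1 - 1*7))*117 = (-154 + 1/(4 + (-1 - 1*7)))*117 = (-154 + 1/(4 + (-1 - 7)))*117 = (-154 + 1/(4 - 8))*117 = (-154 + 1/(-4))*117 = (-154 - ¼)*117 = -617/4*117 = -72189/4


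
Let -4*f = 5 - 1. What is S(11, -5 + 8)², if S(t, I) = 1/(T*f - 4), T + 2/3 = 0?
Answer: 9/100 ≈ 0.090000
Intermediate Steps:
T = -⅔ (T = -⅔ + 0 = -⅔ ≈ -0.66667)
f = -1 (f = -(5 - 1)/4 = -¼*4 = -1)
S(t, I) = -3/10 (S(t, I) = 1/(-⅔*(-1) - 4) = 1/(⅔ - 4) = 1/(-10/3) = -3/10)
S(11, -5 + 8)² = (-3/10)² = 9/100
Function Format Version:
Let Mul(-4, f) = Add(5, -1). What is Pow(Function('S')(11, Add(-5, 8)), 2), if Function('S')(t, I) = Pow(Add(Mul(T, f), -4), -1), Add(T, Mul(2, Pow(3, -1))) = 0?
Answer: Rational(9, 100) ≈ 0.090000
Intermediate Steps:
T = Rational(-2, 3) (T = Add(Rational(-2, 3), 0) = Rational(-2, 3) ≈ -0.66667)
f = -1 (f = Mul(Rational(-1, 4), Add(5, -1)) = Mul(Rational(-1, 4), 4) = -1)
Function('S')(t, I) = Rational(-3, 10) (Function('S')(t, I) = Pow(Add(Mul(Rational(-2, 3), -1), -4), -1) = Pow(Add(Rational(2, 3), -4), -1) = Pow(Rational(-10, 3), -1) = Rational(-3, 10))
Pow(Function('S')(11, Add(-5, 8)), 2) = Pow(Rational(-3, 10), 2) = Rational(9, 100)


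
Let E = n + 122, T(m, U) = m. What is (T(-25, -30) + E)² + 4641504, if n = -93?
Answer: 4641520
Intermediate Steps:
E = 29 (E = -93 + 122 = 29)
(T(-25, -30) + E)² + 4641504 = (-25 + 29)² + 4641504 = 4² + 4641504 = 16 + 4641504 = 4641520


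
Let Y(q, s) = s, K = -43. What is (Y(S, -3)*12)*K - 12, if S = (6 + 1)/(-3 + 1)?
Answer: 1536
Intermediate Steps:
S = -7/2 (S = 7/(-2) = 7*(-1/2) = -7/2 ≈ -3.5000)
(Y(S, -3)*12)*K - 12 = -3*12*(-43) - 12 = -36*(-43) - 12 = 1548 - 12 = 1536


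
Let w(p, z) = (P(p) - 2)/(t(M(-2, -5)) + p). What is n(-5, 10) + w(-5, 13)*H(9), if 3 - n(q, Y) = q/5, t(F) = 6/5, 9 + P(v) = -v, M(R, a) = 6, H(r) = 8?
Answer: 316/19 ≈ 16.632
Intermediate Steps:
P(v) = -9 - v
t(F) = 6/5 (t(F) = 6*(⅕) = 6/5)
n(q, Y) = 3 - q/5
w(p, z) = (-11 - p)/(6/5 + p) (w(p, z) = ((-9 - p) - 2)/(6/5 + p) = (-11 - p)/(6/5 + p))
n(-5, 10) + w(-5, 13)*H(9) = (3 - ⅕*(-5)) + (5*(-11 - 1*(-5))/(6 + 5*(-5)))*8 = (3 + 1) + (5*(-11 + 5)/(6 - 25))*8 = 4 + (5*(-6)/(-19))*8 = 4 + (5*(-1/19)*(-6))*8 = 4 + (30/19)*8 = 4 + 240/19 = 316/19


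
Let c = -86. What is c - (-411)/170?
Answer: -14209/170 ≈ -83.582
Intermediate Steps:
c - (-411)/170 = -86 - (-411)/170 = -86 - 1*(-411/170) = -86 + 411/170 = -14209/170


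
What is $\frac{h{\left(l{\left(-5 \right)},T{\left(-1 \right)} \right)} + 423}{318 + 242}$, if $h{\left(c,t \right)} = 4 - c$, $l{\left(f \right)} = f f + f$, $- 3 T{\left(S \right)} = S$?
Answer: $\frac{407}{560} \approx 0.72679$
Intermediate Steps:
$T{\left(S \right)} = - \frac{S}{3}$
$l{\left(f \right)} = f + f^{2}$ ($l{\left(f \right)} = f^{2} + f = f + f^{2}$)
$\frac{h{\left(l{\left(-5 \right)},T{\left(-1 \right)} \right)} + 423}{318 + 242} = \frac{\left(4 - - 5 \left(1 - 5\right)\right) + 423}{318 + 242} = \frac{\left(4 - \left(-5\right) \left(-4\right)\right) + 423}{560} = \left(\left(4 - 20\right) + 423\right) \frac{1}{560} = \left(-16 + 423\right) \frac{1}{560} = 407 \cdot \frac{1}{560} = \frac{407}{560}$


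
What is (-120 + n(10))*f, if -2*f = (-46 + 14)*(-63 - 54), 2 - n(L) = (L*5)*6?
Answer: 782496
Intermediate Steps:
n(L) = 2 - 30*L (n(L) = 2 - L*5*6 = 2 - 5*L*6 = 2 - 30*L)
f = -1872 (f = -(-46 + 14)*(-63 - 54)/2 = -(-16)*(-117) = -½*3744 = -1872)
(-120 + n(10))*f = (-120 + (2 - 30*10))*(-1872) = (-120 + (2 - 300))*(-1872) = (-120 - 298)*(-1872) = -418*(-1872) = 782496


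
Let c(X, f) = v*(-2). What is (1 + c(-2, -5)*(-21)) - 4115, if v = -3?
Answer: -4240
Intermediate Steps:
c(X, f) = 6 (c(X, f) = -3*(-2) = 6)
(1 + c(-2, -5)*(-21)) - 4115 = (1 + 6*(-21)) - 4115 = (1 - 126) - 4115 = -125 - 4115 = -4240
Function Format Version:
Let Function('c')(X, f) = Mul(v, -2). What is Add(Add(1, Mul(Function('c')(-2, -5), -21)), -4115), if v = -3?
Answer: -4240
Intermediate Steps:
Function('c')(X, f) = 6 (Function('c')(X, f) = Mul(-3, -2) = 6)
Add(Add(1, Mul(Function('c')(-2, -5), -21)), -4115) = Add(Add(1, Mul(6, -21)), -4115) = Add(Add(1, -126), -4115) = Add(-125, -4115) = -4240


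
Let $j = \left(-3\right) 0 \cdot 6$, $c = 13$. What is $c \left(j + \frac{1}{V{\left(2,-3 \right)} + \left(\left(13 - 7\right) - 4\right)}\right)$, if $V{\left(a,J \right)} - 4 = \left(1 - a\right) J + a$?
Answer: $\frac{13}{11} \approx 1.1818$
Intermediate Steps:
$V{\left(a,J \right)} = 4 + a + J \left(1 - a\right)$ ($V{\left(a,J \right)} = 4 + \left(\left(1 - a\right) J + a\right) = 4 + \left(J \left(1 - a\right) + a\right) = 4 + \left(a + J \left(1 - a\right)\right) = 4 + a + J \left(1 - a\right)$)
$j = 0$ ($j = 0 \cdot 6 = 0$)
$c \left(j + \frac{1}{V{\left(2,-3 \right)} + \left(\left(13 - 7\right) - 4\right)}\right) = 13 \left(0 + \frac{1}{\left(4 - 3 + 2 - \left(-3\right) 2\right) + \left(\left(13 - 7\right) - 4\right)}\right) = 13 \left(0 + \frac{1}{\left(4 - 3 + 2 + 6\right) + \left(6 - 4\right)}\right) = 13 \left(0 + \frac{1}{9 + 2}\right) = 13 \left(0 + \frac{1}{11}\right) = 13 \cdot \frac{1}{11} = \frac{13}{11}$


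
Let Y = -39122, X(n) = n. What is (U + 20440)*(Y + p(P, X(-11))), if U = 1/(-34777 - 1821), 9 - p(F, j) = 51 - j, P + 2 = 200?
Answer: -29305372686825/36598 ≈ -8.0074e+8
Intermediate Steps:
P = 198 (P = -2 + 200 = 198)
p(F, j) = -42 + j (p(F, j) = 9 - (51 - j) = 9 + (-51 + j) = -42 + j)
U = -1/36598 (U = 1/(-36598) = -1/36598 ≈ -2.7324e-5)
(U + 20440)*(Y + p(P, X(-11))) = (-1/36598 + 20440)*(-39122 + (-42 - 11)) = 748063119*(-39122 - 53)/36598 = (748063119/36598)*(-39175) = -29305372686825/36598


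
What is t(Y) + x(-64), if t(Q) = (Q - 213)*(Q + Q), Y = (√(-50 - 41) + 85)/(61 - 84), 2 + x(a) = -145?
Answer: 769335/529 + 10138*I*√91/529 ≈ 1454.3 + 182.82*I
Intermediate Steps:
x(a) = -147 (x(a) = -2 - 145 = -147)
Y = -85/23 - I*√91/23 (Y = (√(-91) + 85)/(-23) = (I*√91 + 85)*(-1/23) = (85 + I*√91)*(-1/23) = -85/23 - I*√91/23 ≈ -3.6957 - 0.41476*I)
t(Q) = 2*Q*(-213 + Q) (t(Q) = (-213 + Q)*(2*Q) = 2*Q*(-213 + Q))
t(Y) + x(-64) = 2*(-85/23 - I*√91/23)*(-213 + (-85/23 - I*√91/23)) - 147 = 2*(-85/23 - I*√91/23)*(-4984/23 - I*√91/23) - 147 = 2*(-4984/23 - I*√91/23)*(-85/23 - I*√91/23) - 147 = -147 + 2*(-4984/23 - I*√91/23)*(-85/23 - I*√91/23)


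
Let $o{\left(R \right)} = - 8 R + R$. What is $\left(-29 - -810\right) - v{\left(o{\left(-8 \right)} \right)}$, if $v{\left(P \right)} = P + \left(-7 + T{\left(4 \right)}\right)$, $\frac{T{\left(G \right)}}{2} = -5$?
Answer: $742$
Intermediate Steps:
$T{\left(G \right)} = -10$ ($T{\left(G \right)} = 2 \left(-5\right) = -10$)
$o{\left(R \right)} = - 7 R$
$v{\left(P \right)} = -17 + P$ ($v{\left(P \right)} = P - 17 = -17 + P$)
$\left(-29 - -810\right) - v{\left(o{\left(-8 \right)} \right)} = \left(-29 - -810\right) - \left(-17 - -56\right) = \left(-29 + 810\right) - \left(-17 + 56\right) = 781 - 39 = 742$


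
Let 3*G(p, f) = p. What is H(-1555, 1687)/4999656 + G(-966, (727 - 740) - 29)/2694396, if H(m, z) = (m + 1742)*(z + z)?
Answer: 70766122259/561293880324 ≈ 0.12608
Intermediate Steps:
H(m, z) = 2*z*(1742 + m) (H(m, z) = (1742 + m)*(2*z) = 2*z*(1742 + m))
G(p, f) = p/3
H(-1555, 1687)/4999656 + G(-966, (727 - 740) - 29)/2694396 = (2*1687*(1742 - 1555))/4999656 + ((⅓)*(-966))/2694396 = (2*1687*187)*(1/4999656) - 322*1/2694396 = 630938*(1/4999656) - 161/1347198 = 315469/2499828 - 161/1347198 = 70766122259/561293880324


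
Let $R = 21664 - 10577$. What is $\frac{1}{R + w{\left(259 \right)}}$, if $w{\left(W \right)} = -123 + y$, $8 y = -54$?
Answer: $\frac{4}{43829} \approx 9.1264 \cdot 10^{-5}$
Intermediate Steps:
$y = - \frac{27}{4}$ ($y = \frac{1}{8} \left(-54\right) = - \frac{27}{4} \approx -6.75$)
$w{\left(W \right)} = - \frac{519}{4}$ ($w{\left(W \right)} = -123 - \frac{27}{4} = - \frac{519}{4}$)
$R = 11087$
$\frac{1}{R + w{\left(259 \right)}} = \frac{1}{11087 - \frac{519}{4}} = \frac{1}{\frac{43829}{4}} = \frac{4}{43829}$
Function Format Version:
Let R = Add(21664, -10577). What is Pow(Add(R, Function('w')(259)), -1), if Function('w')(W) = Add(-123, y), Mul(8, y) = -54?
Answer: Rational(4, 43829) ≈ 9.1264e-5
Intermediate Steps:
y = Rational(-27, 4) (y = Mul(Rational(1, 8), -54) = Rational(-27, 4) ≈ -6.7500)
Function('w')(W) = Rational(-519, 4) (Function('w')(W) = Add(-123, Rational(-27, 4)) = Rational(-519, 4))
R = 11087
Pow(Add(R, Function('w')(259)), -1) = Pow(Add(11087, Rational(-519, 4)), -1) = Pow(Rational(43829, 4), -1) = Rational(4, 43829)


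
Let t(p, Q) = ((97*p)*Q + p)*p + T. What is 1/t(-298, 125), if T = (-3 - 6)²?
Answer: 1/1076837385 ≈ 9.2865e-10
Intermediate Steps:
T = 81 (T = (-9)² = 81)
t(p, Q) = 81 + p*(p + 97*Q*p) (t(p, Q) = ((97*p)*Q + p)*p + 81 = (97*Q*p + p)*p + 81 = (p + 97*Q*p)*p + 81 = p*(p + 97*Q*p) + 81 = 81 + p*(p + 97*Q*p))
1/t(-298, 125) = 1/(81 + (-298)² + 97*125*(-298)²) = 1/(81 + 88804 + 97*125*88804) = 1/(81 + 88804 + 1076748500) = 1/1076837385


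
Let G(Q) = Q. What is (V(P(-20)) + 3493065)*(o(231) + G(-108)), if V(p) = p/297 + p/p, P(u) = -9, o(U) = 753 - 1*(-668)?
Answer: 151351055401/33 ≈ 4.5864e+9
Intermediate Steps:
o(U) = 1421 (o(U) = 753 + 668 = 1421)
V(p) = 1 + p/297 (V(p) = p*(1/297) + 1 = p/297 + 1 = 1 + p/297)
(V(P(-20)) + 3493065)*(o(231) + G(-108)) = ((1 + (1/297)*(-9)) + 3493065)*(1421 - 108) = ((1 - 1/33) + 3493065)*1313 = (32/33 + 3493065)*1313 = (115271177/33)*1313 = 151351055401/33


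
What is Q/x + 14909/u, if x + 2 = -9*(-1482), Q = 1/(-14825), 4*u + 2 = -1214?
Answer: -368450217013/7512835600 ≈ -49.043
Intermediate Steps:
u = -304 (u = -½ + (¼)*(-1214) = -½ - 607/2 = -304)
Q = -1/14825 ≈ -6.7454e-5
x = 13336 (x = -2 - 9*(-1482) = -2 + 13338 = 13336)
Q/x + 14909/u = -1/14825/13336 + 14909/(-304) = -1/14825*1/13336 + 14909*(-1/304) = -1/197706200 - 14909/304 = -368450217013/7512835600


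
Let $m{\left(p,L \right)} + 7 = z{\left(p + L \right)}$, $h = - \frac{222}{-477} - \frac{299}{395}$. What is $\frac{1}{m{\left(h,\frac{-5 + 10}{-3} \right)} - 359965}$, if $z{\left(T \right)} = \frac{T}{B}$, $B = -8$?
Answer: $- \frac{251220}{90432104347} \approx -2.778 \cdot 10^{-6}$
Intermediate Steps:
$h = - \frac{18311}{62805}$ ($h = \left(-222\right) \left(- \frac{1}{477}\right) - \frac{299}{395} = \frac{74}{159} - \frac{299}{395} = - \frac{18311}{62805} \approx -0.29155$)
$z{\left(T \right)} = - \frac{T}{8}$ ($z{\left(T \right)} = \frac{T}{-8} = T \left(- \frac{1}{8}\right) = - \frac{T}{8}$)
$m{\left(p,L \right)} = -7 - \frac{L}{8} - \frac{p}{8}$ ($m{\left(p,L \right)} = -7 - \frac{p + L}{8} = -7 - \frac{L + p}{8} = -7 - \left(\frac{L}{8} + \frac{p}{8}\right) = -7 - \frac{L}{8} - \frac{p}{8}$)
$\frac{1}{m{\left(h,\frac{-5 + 10}{-3} \right)} - 359965} = \frac{1}{\left(-7 - \frac{\frac{1}{-3} \left(-5 + 10\right)}{8} - - \frac{18311}{502440}\right) - 359965} = \frac{1}{\left(-7 - \frac{\left(- \frac{1}{3}\right) 5}{8} + \frac{18311}{502440}\right) - 359965} = \frac{1}{\left(-7 - - \frac{5}{24} + \frac{18311}{502440}\right) - 359965} = \frac{1}{\left(-7 + \frac{5}{24} + \frac{18311}{502440}\right) - 359965} = \frac{1}{- \frac{1697047}{251220} - 359965} = \frac{1}{- \frac{90432104347}{251220}} = - \frac{251220}{90432104347}$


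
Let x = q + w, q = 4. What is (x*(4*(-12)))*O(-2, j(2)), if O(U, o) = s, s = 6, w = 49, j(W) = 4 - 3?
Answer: -15264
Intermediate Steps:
j(W) = 1
O(U, o) = 6
x = 53 (x = 4 + 49 = 53)
(x*(4*(-12)))*O(-2, j(2)) = (53*(4*(-12)))*6 = (53*(-48))*6 = -2544*6 = -15264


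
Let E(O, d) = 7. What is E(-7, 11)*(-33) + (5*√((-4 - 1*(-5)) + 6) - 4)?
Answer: -235 + 5*√7 ≈ -221.77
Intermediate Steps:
E(-7, 11)*(-33) + (5*√((-4 - 1*(-5)) + 6) - 4) = 7*(-33) + (5*√((-4 - 1*(-5)) + 6) - 4) = -231 + (5*√((-4 + 5) + 6) - 4) = -231 + (5*√(1 + 6) - 4) = -231 + (5*√7 - 4) = -231 + (-4 + 5*√7) = -235 + 5*√7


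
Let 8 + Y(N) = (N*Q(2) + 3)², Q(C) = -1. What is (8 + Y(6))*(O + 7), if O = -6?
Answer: 9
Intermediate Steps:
Y(N) = -8 + (3 - N)² (Y(N) = -8 + (N*(-1) + 3)² = -8 + (-N + 3)² = -8 + (3 - N)²)
(8 + Y(6))*(O + 7) = (8 + (-8 + (3 - 1*6)²))*(-6 + 7) = (8 + (-8 + (3 - 6)²))*1 = (8 + (-8 + (-3)²))*1 = (8 + (-8 + 9))*1 = (8 + 1)*1 = 9*1 = 9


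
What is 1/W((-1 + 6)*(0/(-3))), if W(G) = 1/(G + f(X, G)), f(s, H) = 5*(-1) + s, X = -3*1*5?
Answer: -20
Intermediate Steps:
X = -15 (X = -3*5 = -15)
f(s, H) = -5 + s
W(G) = 1/(-20 + G) (W(G) = 1/(G + (-5 - 15)) = 1/(G - 20) = 1/(-20 + G))
1/W((-1 + 6)*(0/(-3))) = 1/(1/(-20 + (-1 + 6)*(0/(-3)))) = 1/(1/(-20 + 5*(0*(-1/3)))) = 1/(1/(-20 + 5*0)) = 1/(1/(-20 + 0)) = 1/(1/(-20)) = 1/(-1/20) = -20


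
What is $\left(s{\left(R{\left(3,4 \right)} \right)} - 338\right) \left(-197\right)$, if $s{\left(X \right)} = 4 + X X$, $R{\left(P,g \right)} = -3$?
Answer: $64025$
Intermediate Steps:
$s{\left(X \right)} = 4 + X^{2}$
$\left(s{\left(R{\left(3,4 \right)} \right)} - 338\right) \left(-197\right) = \left(\left(4 + \left(-3\right)^{2}\right) - 338\right) \left(-197\right) = \left(\left(4 + 9\right) - 338\right) \left(-197\right) = \left(13 - 338\right) \left(-197\right) = \left(-325\right) \left(-197\right) = 64025$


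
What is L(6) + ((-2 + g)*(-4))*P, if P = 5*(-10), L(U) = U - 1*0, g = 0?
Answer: -394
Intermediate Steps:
L(U) = U (L(U) = U + 0 = U)
P = -50
L(6) + ((-2 + g)*(-4))*P = 6 + ((-2 + 0)*(-4))*(-50) = 6 - 2*(-4)*(-50) = 6 + 8*(-50) = 6 - 400 = -394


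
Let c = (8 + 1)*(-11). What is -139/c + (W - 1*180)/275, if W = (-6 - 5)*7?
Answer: 1162/2475 ≈ 0.46949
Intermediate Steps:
W = -77 (W = -11*7 = -77)
c = -99 (c = 9*(-11) = -99)
-139/c + (W - 1*180)/275 = -139/(-99) + (-77 - 1*180)/275 = -139*(-1/99) + (-77 - 180)*(1/275) = 139/99 - 257*1/275 = 139/99 - 257/275 = 1162/2475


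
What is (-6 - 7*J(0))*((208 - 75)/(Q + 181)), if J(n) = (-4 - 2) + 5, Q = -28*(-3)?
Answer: 133/265 ≈ 0.50189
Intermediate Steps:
Q = 84
J(n) = -1 (J(n) = -6 + 5 = -1)
(-6 - 7*J(0))*((208 - 75)/(Q + 181)) = (-6 - 7*(-1))*((208 - 75)/(84 + 181)) = (-6 + 7)*(133/265) = 1*(133*(1/265)) = 1*(133/265) = 133/265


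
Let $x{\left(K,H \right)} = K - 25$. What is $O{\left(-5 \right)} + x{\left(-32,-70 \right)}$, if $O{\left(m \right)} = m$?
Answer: $-62$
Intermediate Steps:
$x{\left(K,H \right)} = -25 + K$ ($x{\left(K,H \right)} = K - 25 = -25 + K$)
$O{\left(-5 \right)} + x{\left(-32,-70 \right)} = -5 - 57 = -62$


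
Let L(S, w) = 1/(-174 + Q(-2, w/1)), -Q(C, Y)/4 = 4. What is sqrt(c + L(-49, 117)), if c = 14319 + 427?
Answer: sqrt(532330410)/190 ≈ 121.43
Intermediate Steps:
Q(C, Y) = -16 (Q(C, Y) = -4*4 = -16)
c = 14746
L(S, w) = -1/190 (L(S, w) = 1/(-174 - 16) = 1/(-190) = -1/190)
sqrt(c + L(-49, 117)) = sqrt(14746 - 1/190) = sqrt(2801739/190) = sqrt(532330410)/190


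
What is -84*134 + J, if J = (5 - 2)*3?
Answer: -11247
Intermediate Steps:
J = 9 (J = 3*3 = 9)
-84*134 + J = -84*134 + 9 = -11256 + 9 = -11247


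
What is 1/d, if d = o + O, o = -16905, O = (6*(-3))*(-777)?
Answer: -1/2919 ≈ -0.00034258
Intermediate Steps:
O = 13986 (O = -18*(-777) = 13986)
d = -2919 (d = -16905 + 13986 = -2919)
1/d = 1/(-2919) = -1/2919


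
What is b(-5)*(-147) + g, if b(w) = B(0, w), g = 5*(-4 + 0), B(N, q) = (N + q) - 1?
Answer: 862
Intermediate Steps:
B(N, q) = -1 + N + q
g = -20 (g = 5*(-4) = -20)
b(w) = -1 + w (b(w) = -1 + 0 + w = -1 + w)
b(-5)*(-147) + g = (-1 - 5)*(-147) - 20 = -6*(-147) - 20 = 882 - 20 = 862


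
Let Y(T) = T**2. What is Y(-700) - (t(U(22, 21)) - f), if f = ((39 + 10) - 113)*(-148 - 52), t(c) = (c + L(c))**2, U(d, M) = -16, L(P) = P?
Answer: 501776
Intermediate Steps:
t(c) = 4*c**2 (t(c) = (c + c)**2 = (2*c)**2 = 4*c**2)
f = 12800 (f = (49 - 113)*(-200) = -64*(-200) = 12800)
Y(-700) - (t(U(22, 21)) - f) = (-700)**2 - (4*(-16)**2 - 1*12800) = 490000 - (4*256 - 12800) = 490000 - (1024 - 12800) = 490000 - 1*(-11776) = 490000 + 11776 = 501776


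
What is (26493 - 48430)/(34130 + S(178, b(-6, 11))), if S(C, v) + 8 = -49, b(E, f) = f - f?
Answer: -21937/34073 ≈ -0.64382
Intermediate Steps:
b(E, f) = 0
S(C, v) = -57 (S(C, v) = -8 - 49 = -57)
(26493 - 48430)/(34130 + S(178, b(-6, 11))) = (26493 - 48430)/(34130 - 57) = -21937/34073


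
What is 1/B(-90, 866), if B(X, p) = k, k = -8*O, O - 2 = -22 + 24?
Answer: -1/32 ≈ -0.031250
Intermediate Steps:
O = 4 (O = 2 + (-22 + 24) = 2 + 2 = 4)
k = -32 (k = -8*4 = -32)
B(X, p) = -32
1/B(-90, 866) = 1/(-32) = -1/32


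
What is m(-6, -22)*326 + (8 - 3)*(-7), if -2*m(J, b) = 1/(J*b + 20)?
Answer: -5483/152 ≈ -36.072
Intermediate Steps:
m(J, b) = -1/(2*(20 + J*b)) (m(J, b) = -1/(2*(J*b + 20)) = -1/(2*(20 + J*b)))
m(-6, -22)*326 + (8 - 3)*(-7) = -1/(40 + 2*(-6)*(-22))*326 + (8 - 3)*(-7) = -1/(40 + 264)*326 + 5*(-7) = -1/304*326 - 35 = -163/152 - 35 = -5483/152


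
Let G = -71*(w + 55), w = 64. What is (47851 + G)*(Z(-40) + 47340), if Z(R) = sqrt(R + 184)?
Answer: 1865763504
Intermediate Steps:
G = -8449 (G = -71*(64 + 55) = -71*119 = -8449)
Z(R) = sqrt(184 + R)
(47851 + G)*(Z(-40) + 47340) = (47851 - 8449)*(sqrt(184 - 40) + 47340) = 39402*(sqrt(144) + 47340) = 39402*(12 + 47340) = 39402*47352 = 1865763504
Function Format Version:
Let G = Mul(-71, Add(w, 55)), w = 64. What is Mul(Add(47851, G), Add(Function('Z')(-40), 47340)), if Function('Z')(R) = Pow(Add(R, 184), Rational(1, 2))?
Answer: 1865763504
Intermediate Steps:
G = -8449 (G = Mul(-71, Add(64, 55)) = Mul(-71, 119) = -8449)
Function('Z')(R) = Pow(Add(184, R), Rational(1, 2))
Mul(Add(47851, G), Add(Function('Z')(-40), 47340)) = Mul(Add(47851, -8449), Add(Pow(Add(184, -40), Rational(1, 2)), 47340)) = Mul(39402, Add(Pow(144, Rational(1, 2)), 47340)) = Mul(39402, Add(12, 47340)) = Mul(39402, 47352) = 1865763504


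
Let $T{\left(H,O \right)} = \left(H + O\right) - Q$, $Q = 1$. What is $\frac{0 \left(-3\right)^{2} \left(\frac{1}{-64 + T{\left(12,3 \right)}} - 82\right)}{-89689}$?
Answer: $0$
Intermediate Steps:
$T{\left(H,O \right)} = -1 + H + O$ ($T{\left(H,O \right)} = \left(H + O\right) - 1 = -1 + H + O$)
$\frac{0 \left(-3\right)^{2} \left(\frac{1}{-64 + T{\left(12,3 \right)}} - 82\right)}{-89689} = \frac{0 \left(-3\right)^{2} \left(\frac{1}{-64 + \left(-1 + 12 + 3\right)} - 82\right)}{-89689} = 0 \cdot 9 \left(\frac{1}{-64 + 14} - 82\right) \left(- \frac{1}{89689}\right) = 0 \left(\frac{1}{-50} - 82\right) \left(- \frac{1}{89689}\right) = 0 \left(- \frac{1}{50} - 82\right) \left(- \frac{1}{89689}\right) = 0 \left(- \frac{4101}{50}\right) \left(- \frac{1}{89689}\right) = 0 \left(- \frac{1}{89689}\right) = 0$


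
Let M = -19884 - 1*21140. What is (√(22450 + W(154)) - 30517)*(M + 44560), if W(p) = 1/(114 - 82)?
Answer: -107908112 + 442*√1436802 ≈ -1.0738e+8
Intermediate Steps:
W(p) = 1/32
M = -41024 (M = -19884 - 21140 = -41024)
(√(22450 + W(154)) - 30517)*(M + 44560) = (√(22450 + 1/32) - 30517)*(-41024 + 44560) = (√(718401/32) - 30517)*3536 = (√1436802/8 - 30517)*3536 = (-30517 + √1436802/8)*3536 = -107908112 + 442*√1436802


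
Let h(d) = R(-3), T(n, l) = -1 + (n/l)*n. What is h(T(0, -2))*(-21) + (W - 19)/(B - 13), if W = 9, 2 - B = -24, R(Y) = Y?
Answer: 809/13 ≈ 62.231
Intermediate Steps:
T(n, l) = -1 + n²/l
B = 26 (B = 2 - 1*(-24) = 2 + 24 = 26)
h(d) = -3
h(T(0, -2))*(-21) + (W - 19)/(B - 13) = -3*(-21) + (9 - 19)/(26 - 13) = 63 - 10/13 = 809/13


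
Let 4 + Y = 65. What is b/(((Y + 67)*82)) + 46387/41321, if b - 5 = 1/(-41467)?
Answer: 10098967641899/8992227095936 ≈ 1.1231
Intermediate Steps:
Y = 61 (Y = -4 + 65 = 61)
b = 207334/41467 (b = 5 + 1/(-41467) = 5 - 1/41467 = 207334/41467 ≈ 5.0000)
b/(((Y + 67)*82)) + 46387/41321 = 207334/(41467*(((61 + 67)*82))) + 46387/41321 = 207334/(41467*((128*82))) + 46387*(1/41321) = (207334/41467)/10496 + 46387/41321 = (207334/41467)*(1/10496) + 46387/41321 = 103667/217618816 + 46387/41321 = 10098967641899/8992227095936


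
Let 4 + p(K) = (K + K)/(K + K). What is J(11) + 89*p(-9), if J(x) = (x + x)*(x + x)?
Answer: 217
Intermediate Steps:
J(x) = 4*x**2 (J(x) = (2*x)*(2*x) = 4*x**2)
p(K) = -3 (p(K) = -4 + (K + K)/(K + K) = -4 + (2*K)/((2*K)) = -4 + (2*K)*(1/(2*K)) = -4 + 1 = -3)
J(11) + 89*p(-9) = 4*11**2 + 89*(-3) = 4*121 - 267 = 484 - 267 = 217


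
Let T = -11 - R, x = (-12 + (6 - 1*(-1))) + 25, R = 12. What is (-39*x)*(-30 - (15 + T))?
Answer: 17160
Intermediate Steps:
x = 20 (x = (-12 + (6 + 1)) + 25 = (-12 + 7) + 25 = -5 + 25 = 20)
T = -23 (T = -11 - 1*12 = -11 - 12 = -23)
(-39*x)*(-30 - (15 + T)) = (-39*20)*(-30 - (15 - 23)) = -780*(-30 - 1*(-8)) = -780*(-30 + 8) = -780*(-22) = 17160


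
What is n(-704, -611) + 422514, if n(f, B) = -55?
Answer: 422459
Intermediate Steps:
n(-704, -611) + 422514 = -55 + 422514 = 422459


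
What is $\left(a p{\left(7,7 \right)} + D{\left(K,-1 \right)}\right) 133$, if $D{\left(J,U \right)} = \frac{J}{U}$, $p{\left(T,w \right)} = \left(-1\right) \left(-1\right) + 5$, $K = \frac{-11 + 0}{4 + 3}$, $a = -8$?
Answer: $-6175$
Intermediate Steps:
$K = - \frac{11}{7} \approx -1.5714$
$p{\left(T,w \right)} = 6$ ($p{\left(T,w \right)} = 1 + 5 = 6$)
$\left(a p{\left(7,7 \right)} + D{\left(K,-1 \right)}\right) 133 = \left(\left(-8\right) 6 - \frac{11}{7 \left(-1\right)}\right) 133 = \left(-48 - - \frac{11}{7}\right) 133 = \left(-48 + \frac{11}{7}\right) 133 = \left(- \frac{325}{7}\right) 133 = -6175$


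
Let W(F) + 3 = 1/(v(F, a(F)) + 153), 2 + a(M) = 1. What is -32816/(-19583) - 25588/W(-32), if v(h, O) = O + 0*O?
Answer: 76180581488/8910265 ≈ 8549.8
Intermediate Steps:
a(M) = -1 (a(M) = -2 + 1 = -1)
v(h, O) = O (v(h, O) = O + 0 = O)
W(F) = -455/152 (W(F) = -3 + 1/(-1 + 153) = -3 + 1/152 = -455/152)
-32816/(-19583) - 25588/W(-32) = -32816/(-19583) - 25588/(-455/152) = -32816*(-1/19583) - 25588*(-152/455) = 32816/19583 + 3889376/455 = 76180581488/8910265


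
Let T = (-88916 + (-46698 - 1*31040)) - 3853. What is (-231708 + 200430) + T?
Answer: -201785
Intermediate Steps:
T = -170507 (T = (-88916 + (-46698 - 31040)) - 3853 = (-88916 - 77738) - 3853 = -166654 - 3853 = -170507)
(-231708 + 200430) + T = (-231708 + 200430) - 170507 = -31278 - 170507 = -201785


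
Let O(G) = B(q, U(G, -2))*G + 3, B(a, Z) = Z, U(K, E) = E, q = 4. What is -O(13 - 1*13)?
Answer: -3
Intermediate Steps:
O(G) = 3 - 2*G (O(G) = -2*G + 3 = 3 - 2*G)
-O(13 - 1*13) = -(3 - 2*(13 - 1*13)) = -(3 - 2*(13 - 13)) = -(3 - 2*0) = -(3 + 0) = -1*3 = -3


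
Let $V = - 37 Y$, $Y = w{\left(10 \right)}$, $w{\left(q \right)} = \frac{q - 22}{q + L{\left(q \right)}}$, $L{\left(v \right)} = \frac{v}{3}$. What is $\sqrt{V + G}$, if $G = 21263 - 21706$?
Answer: $\frac{i \sqrt{40970}}{10} \approx 20.241 i$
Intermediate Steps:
$L{\left(v \right)} = \frac{v}{3}$ ($L{\left(v \right)} = v \frac{1}{3} = \frac{v}{3}$)
$w{\left(q \right)} = \frac{3 \left(-22 + q\right)}{4 q}$ ($w{\left(q \right)} = \frac{q - 22}{q + \frac{q}{3}} = \frac{-22 + q}{\frac{4}{3} q} = \left(-22 + q\right) \frac{3}{4 q} = \frac{3 \left(-22 + q\right)}{4 q}$)
$Y = - \frac{9}{10}$ ($Y = \frac{3 \left(-22 + 10\right)}{4 \cdot 10} = \frac{3}{4} \cdot \frac{1}{10} \left(-12\right) = - \frac{9}{10} \approx -0.9$)
$V = \frac{333}{10}$ ($V = \left(-37\right) \left(- \frac{9}{10}\right) = \frac{333}{10} \approx 33.3$)
$G = -443$
$\sqrt{V + G} = \sqrt{\frac{333}{10} - 443} = \sqrt{- \frac{4097}{10}} = \frac{i \sqrt{40970}}{10}$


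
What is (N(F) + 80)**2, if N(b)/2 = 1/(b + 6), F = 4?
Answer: 160801/25 ≈ 6432.0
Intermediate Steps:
N(b) = 2/(6 + b) (N(b) = 2/(b + 6) = 2/(6 + b))
(N(F) + 80)**2 = (2/(6 + 4) + 80)**2 = (2/10 + 80)**2 = (2*(1/10) + 80)**2 = (1/5 + 80)**2 = (401/5)**2 = 160801/25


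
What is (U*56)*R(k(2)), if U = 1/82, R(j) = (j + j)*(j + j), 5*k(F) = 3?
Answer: 1008/1025 ≈ 0.98341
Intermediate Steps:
k(F) = 3/5 (k(F) = (1/5)*3 = 3/5)
R(j) = 4*j**2 (R(j) = (2*j)*(2*j) = 4*j**2)
U = 1/82 ≈ 0.012195
(U*56)*R(k(2)) = ((1/82)*56)*(4*(3/5)**2) = 28*(4*(9/25))/41 = (28/41)*(36/25) = 1008/1025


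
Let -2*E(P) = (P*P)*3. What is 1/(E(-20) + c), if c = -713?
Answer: -1/1313 ≈ -0.00076161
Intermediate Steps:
E(P) = -3*P**2/2 (E(P) = -P*P*3/2 = -P**2*3/2 = -3*P**2/2)
1/(E(-20) + c) = 1/(-3/2*(-20)**2 - 713) = 1/(-3/2*400 - 713) = 1/(-600 - 713) = 1/(-1313) = -1/1313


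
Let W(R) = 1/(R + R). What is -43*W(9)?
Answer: -43/18 ≈ -2.3889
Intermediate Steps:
W(R) = 1/(2*R)
-43*W(9) = -43/(2*9) = -43*1/18 = -43/18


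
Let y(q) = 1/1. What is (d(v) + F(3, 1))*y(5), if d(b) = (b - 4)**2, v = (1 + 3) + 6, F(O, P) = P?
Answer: 37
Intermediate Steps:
y(q) = 1
v = 10 (v = 4 + 6 = 10)
d(b) = (-4 + b)**2
(d(v) + F(3, 1))*y(5) = ((-4 + 10)**2 + 1)*1 = (6**2 + 1)*1 = (36 + 1)*1 = 37*1 = 37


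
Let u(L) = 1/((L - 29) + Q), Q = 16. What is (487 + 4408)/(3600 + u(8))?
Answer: 24475/17999 ≈ 1.3598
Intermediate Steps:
u(L) = 1/(-13 + L) (u(L) = 1/((L - 29) + 16) = 1/((-29 + L) + 16) = 1/(-13 + L))
(487 + 4408)/(3600 + u(8)) = (487 + 4408)/(3600 + 1/(-13 + 8)) = 4895/(3600 + 1/(-5)) = 4895/(3600 - 1/5) = 4895/(17999/5) = 4895*(5/17999) = 24475/17999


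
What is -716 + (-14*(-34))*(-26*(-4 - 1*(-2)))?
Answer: 24036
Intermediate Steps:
-716 + (-14*(-34))*(-26*(-4 - 1*(-2))) = -716 + 476*(-26*(-4 + 2)) = -716 + 476*(-26*(-2)) = -716 + 476*52 = -716 + 24752 = 24036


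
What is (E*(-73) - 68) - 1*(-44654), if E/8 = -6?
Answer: 48090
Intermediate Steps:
E = -48 (E = 8*(-6) = -48)
(E*(-73) - 68) - 1*(-44654) = (-48*(-73) - 68) - 1*(-44654) = (3504 - 68) + 44654 = 3436 + 44654 = 48090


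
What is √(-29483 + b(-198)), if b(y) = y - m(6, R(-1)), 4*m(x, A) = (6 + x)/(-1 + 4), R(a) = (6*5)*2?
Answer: 3*I*√3298 ≈ 172.28*I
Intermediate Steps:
R(a) = 60 (R(a) = 30*2 = 60)
m(x, A) = ½ + x/12 (m(x, A) = ((6 + x)/(-1 + 4))/4 = ((6 + x)/3)/4 = ((6 + x)*(⅓))/4 = (2 + x/3)/4 = ½ + x/12)
b(y) = -1 + y (b(y) = y - (½ + (1/12)*6) = y - (½ + ½) = y - 1*1 = y - 1 = -1 + y)
√(-29483 + b(-198)) = √(-29483 + (-1 - 198)) = √(-29483 - 199) = √(-29682) = 3*I*√3298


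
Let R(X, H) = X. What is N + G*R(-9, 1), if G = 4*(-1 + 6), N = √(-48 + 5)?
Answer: -180 + I*√43 ≈ -180.0 + 6.5574*I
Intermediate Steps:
N = I*√43 (N = √(-43) = I*√43 ≈ 6.5574*I)
G = 20 (G = 4*5 = 20)
N + G*R(-9, 1) = I*√43 + 20*(-9) = I*√43 - 180 = -180 + I*√43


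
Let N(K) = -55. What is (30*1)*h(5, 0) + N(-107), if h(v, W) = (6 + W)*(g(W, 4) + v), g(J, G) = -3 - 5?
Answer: -595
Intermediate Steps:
g(J, G) = -8
h(v, W) = (-8 + v)*(6 + W) (h(v, W) = (6 + W)*(-8 + v) = (-8 + v)*(6 + W))
(30*1)*h(5, 0) + N(-107) = (30*1)*(-48 - 8*0 + 6*5 + 0*5) - 55 = 30*(-48 + 0 + 30 + 0) - 55 = 30*(-18) - 55 = -540 - 55 = -595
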